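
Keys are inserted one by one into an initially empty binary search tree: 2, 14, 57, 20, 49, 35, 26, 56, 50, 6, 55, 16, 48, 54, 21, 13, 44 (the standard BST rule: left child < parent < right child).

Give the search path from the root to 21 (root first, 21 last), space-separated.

2 14 57 20 49 35 26 21

Resulting structure (node: left, right):
  2: L=–, R=14
  14: L=6, R=57
  57: L=20, R=–
  20: L=16, R=49
  49: L=35, R=56
  35: L=26, R=48
  26: L=21, R=–
  56: L=50, R=–
  50: L=–, R=55
  6: L=–, R=13
  55: L=54, R=–
  16: L=–, R=–
  48: L=44, R=–
  54: L=–, R=–
  21: L=–, R=–
  13: L=–, R=–
  44: L=–, R=–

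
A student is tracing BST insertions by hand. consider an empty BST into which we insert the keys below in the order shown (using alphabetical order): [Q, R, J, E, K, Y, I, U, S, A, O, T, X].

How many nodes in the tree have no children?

Resulting structure (node: left, right):
  Q: L=J, R=R
  R: L=–, R=Y
  J: L=E, R=K
  E: L=A, R=I
  K: L=–, R=O
  Y: L=U, R=–
  I: L=–, R=–
  U: L=S, R=X
  S: L=–, R=T
  A: L=–, R=–
  O: L=–, R=–
  T: L=–, R=–
  X: L=–, R=–

Leaves: A, I, O, T, X — 5 in total.

5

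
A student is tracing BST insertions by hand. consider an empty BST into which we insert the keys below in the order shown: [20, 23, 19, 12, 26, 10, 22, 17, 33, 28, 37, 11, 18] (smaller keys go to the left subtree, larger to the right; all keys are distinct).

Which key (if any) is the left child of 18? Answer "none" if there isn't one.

20: root
23: right child of 20 (depth 1)
19: left child of 20 (depth 1)
12: left child of 19 (depth 2)
26: right child of 23 (depth 2)
10: left child of 12 (depth 3)
22: left child of 23 (depth 2)
17: right child of 12 (depth 3)
33: right child of 26 (depth 3)
28: left child of 33 (depth 4)
37: right child of 33 (depth 4)
11: right child of 10 (depth 4)
18: right child of 17 (depth 4)

none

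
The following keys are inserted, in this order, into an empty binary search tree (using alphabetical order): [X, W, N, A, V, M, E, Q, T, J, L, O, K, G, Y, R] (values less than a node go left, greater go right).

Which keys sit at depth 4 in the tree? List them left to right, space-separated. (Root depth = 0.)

Insert X: tree is empty, so X becomes the root.
Insert W: W < X → go left. Place as left child of X.
Insert N: N < X → go left; N < W → go left. Place as left child of W.
Insert A: A < X → go left; A < W → go left; A < N → go left. Place as left child of N.
Insert V: V < X → go left; V < W → go left; V > N → go right. Place as right child of N.
Insert M: M < X → go left; M < W → go left; M < N → go left; M > A → go right. Place as right child of A.
Insert E: E < X → go left; E < W → go left; E < N → go left; E > A → go right; E < M → go left. Place as left child of M.
Insert Q: Q < X → go left; Q < W → go left; Q > N → go right; Q < V → go left. Place as left child of V.
Insert T: T < X → go left; T < W → go left; T > N → go right; T < V → go left; T > Q → go right. Place as right child of Q.
Insert J: J < X → go left; J < W → go left; J < N → go left; J > A → go right; J < M → go left; J > E → go right. Place as right child of E.
Insert L: L < X → go left; L < W → go left; L < N → go left; L > A → go right; L < M → go left; L > E → go right; L > J → go right. Place as right child of J.
Insert O: O < X → go left; O < W → go left; O > N → go right; O < V → go left; O < Q → go left. Place as left child of Q.
Insert K: K < X → go left; K < W → go left; K < N → go left; K > A → go right; K < M → go left; K > E → go right; K > J → go right; K < L → go left. Place as left child of L.
Insert G: G < X → go left; G < W → go left; G < N → go left; G > A → go right; G < M → go left; G > E → go right; G < J → go left. Place as left child of J.
Insert Y: Y > X → go right. Place as right child of X.
Insert R: R < X → go left; R < W → go left; R > N → go right; R < V → go left; R > Q → go right; R < T → go left. Place as left child of T.

M Q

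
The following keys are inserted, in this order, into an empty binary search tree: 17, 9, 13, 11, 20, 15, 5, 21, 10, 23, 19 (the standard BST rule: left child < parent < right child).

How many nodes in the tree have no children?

5

Resulting structure (node: left, right):
  17: L=9, R=20
  9: L=5, R=13
  13: L=11, R=15
  11: L=10, R=–
  20: L=19, R=21
  15: L=–, R=–
  5: L=–, R=–
  21: L=–, R=23
  10: L=–, R=–
  23: L=–, R=–
  19: L=–, R=–

Leaves: 5, 10, 15, 19, 23 — 5 in total.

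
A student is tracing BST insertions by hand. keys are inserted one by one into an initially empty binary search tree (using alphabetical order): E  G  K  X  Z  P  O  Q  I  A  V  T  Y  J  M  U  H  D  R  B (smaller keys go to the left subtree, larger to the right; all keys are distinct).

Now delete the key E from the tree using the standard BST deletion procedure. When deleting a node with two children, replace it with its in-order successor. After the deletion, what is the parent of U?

E: root
G: right child of E (depth 1)
K: right child of G (depth 2)
X: right child of K (depth 3)
Z: right child of X (depth 4)
P: left child of X (depth 4)
O: left child of P (depth 5)
Q: right child of P (depth 5)
I: left child of K (depth 3)
A: left child of E (depth 1)
V: right child of Q (depth 6)
T: left child of V (depth 7)
Y: left child of Z (depth 5)
J: right child of I (depth 4)
M: left child of O (depth 6)
U: right child of T (depth 8)
H: left child of I (depth 4)
D: right child of A (depth 2)
R: left child of T (depth 8)
B: left child of D (depth 3)

Delete E (two children — replace with in-order successor).
After deletion, U's parent is T.

T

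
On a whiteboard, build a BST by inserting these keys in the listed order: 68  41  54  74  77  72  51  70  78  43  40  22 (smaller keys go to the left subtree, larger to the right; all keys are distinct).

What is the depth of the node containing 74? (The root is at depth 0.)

Resulting structure (node: left, right):
  68: L=41, R=74
  41: L=40, R=54
  54: L=51, R=–
  74: L=72, R=77
  77: L=–, R=78
  72: L=70, R=–
  51: L=43, R=–
  70: L=–, R=–
  78: L=–, R=–
  43: L=–, R=–
  40: L=22, R=–
  22: L=–, R=–

Path to 74: 68 → 74, which is 1 edge.

1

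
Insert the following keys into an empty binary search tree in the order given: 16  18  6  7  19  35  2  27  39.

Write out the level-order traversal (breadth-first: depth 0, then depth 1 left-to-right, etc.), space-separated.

16: root
18: right child of 16 (depth 1)
6: left child of 16 (depth 1)
7: right child of 6 (depth 2)
19: right child of 18 (depth 2)
35: right child of 19 (depth 3)
2: left child of 6 (depth 2)
27: left child of 35 (depth 4)
39: right child of 35 (depth 4)

16 6 18 2 7 19 35 27 39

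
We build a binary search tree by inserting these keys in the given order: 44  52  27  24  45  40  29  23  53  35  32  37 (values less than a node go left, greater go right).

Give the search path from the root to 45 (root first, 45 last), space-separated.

44 52 45

Insert 44: tree is empty, so 44 becomes the root.
Insert 52: 52 > 44 → go right. Place as right child of 44.
Insert 27: 27 < 44 → go left. Place as left child of 44.
Insert 24: 24 < 44 → go left; 24 < 27 → go left. Place as left child of 27.
Insert 45: 45 > 44 → go right; 45 < 52 → go left. Place as left child of 52.
Insert 40: 40 < 44 → go left; 40 > 27 → go right. Place as right child of 27.
Insert 29: 29 < 44 → go left; 29 > 27 → go right; 29 < 40 → go left. Place as left child of 40.
Insert 23: 23 < 44 → go left; 23 < 27 → go left; 23 < 24 → go left. Place as left child of 24.
Insert 53: 53 > 44 → go right; 53 > 52 → go right. Place as right child of 52.
Insert 35: 35 < 44 → go left; 35 > 27 → go right; 35 < 40 → go left; 35 > 29 → go right. Place as right child of 29.
Insert 32: 32 < 44 → go left; 32 > 27 → go right; 32 < 40 → go left; 32 > 29 → go right; 32 < 35 → go left. Place as left child of 35.
Insert 37: 37 < 44 → go left; 37 > 27 → go right; 37 < 40 → go left; 37 > 29 → go right; 37 > 35 → go right. Place as right child of 35.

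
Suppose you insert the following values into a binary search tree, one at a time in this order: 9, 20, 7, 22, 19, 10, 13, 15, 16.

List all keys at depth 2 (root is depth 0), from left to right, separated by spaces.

19 22

Insert 9: tree is empty, so 9 becomes the root.
Insert 20: 20 > 9 → go right. Place as right child of 9.
Insert 7: 7 < 9 → go left. Place as left child of 9.
Insert 22: 22 > 9 → go right; 22 > 20 → go right. Place as right child of 20.
Insert 19: 19 > 9 → go right; 19 < 20 → go left. Place as left child of 20.
Insert 10: 10 > 9 → go right; 10 < 20 → go left; 10 < 19 → go left. Place as left child of 19.
Insert 13: 13 > 9 → go right; 13 < 20 → go left; 13 < 19 → go left; 13 > 10 → go right. Place as right child of 10.
Insert 15: 15 > 9 → go right; 15 < 20 → go left; 15 < 19 → go left; 15 > 10 → go right; 15 > 13 → go right. Place as right child of 13.
Insert 16: 16 > 9 → go right; 16 < 20 → go left; 16 < 19 → go left; 16 > 10 → go right; 16 > 13 → go right; 16 > 15 → go right. Place as right child of 15.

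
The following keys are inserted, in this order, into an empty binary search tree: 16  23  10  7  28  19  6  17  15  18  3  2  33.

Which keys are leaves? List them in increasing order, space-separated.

2 15 18 33

Resulting structure (node: left, right):
  16: L=10, R=23
  23: L=19, R=28
  10: L=7, R=15
  7: L=6, R=–
  28: L=–, R=33
  19: L=17, R=–
  6: L=3, R=–
  17: L=–, R=18
  15: L=–, R=–
  18: L=–, R=–
  3: L=2, R=–
  2: L=–, R=–
  33: L=–, R=–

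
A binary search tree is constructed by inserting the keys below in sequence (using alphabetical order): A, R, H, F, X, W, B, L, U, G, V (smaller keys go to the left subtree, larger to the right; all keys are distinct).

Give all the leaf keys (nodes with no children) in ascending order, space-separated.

B G L V

Insert A: tree is empty, so A becomes the root.
Insert R: R > A → go right. Place as right child of A.
Insert H: H > A → go right; H < R → go left. Place as left child of R.
Insert F: F > A → go right; F < R → go left; F < H → go left. Place as left child of H.
Insert X: X > A → go right; X > R → go right. Place as right child of R.
Insert W: W > A → go right; W > R → go right; W < X → go left. Place as left child of X.
Insert B: B > A → go right; B < R → go left; B < H → go left; B < F → go left. Place as left child of F.
Insert L: L > A → go right; L < R → go left; L > H → go right. Place as right child of H.
Insert U: U > A → go right; U > R → go right; U < X → go left; U < W → go left. Place as left child of W.
Insert G: G > A → go right; G < R → go left; G < H → go left; G > F → go right. Place as right child of F.
Insert V: V > A → go right; V > R → go right; V < X → go left; V < W → go left; V > U → go right. Place as right child of U.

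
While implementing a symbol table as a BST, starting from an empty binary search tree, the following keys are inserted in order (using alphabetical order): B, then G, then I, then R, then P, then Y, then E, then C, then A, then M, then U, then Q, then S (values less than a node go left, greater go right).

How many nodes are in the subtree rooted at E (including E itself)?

Insert B: tree is empty, so B becomes the root.
Insert G: G > B → go right. Place as right child of B.
Insert I: I > B → go right; I > G → go right. Place as right child of G.
Insert R: R > B → go right; R > G → go right; R > I → go right. Place as right child of I.
Insert P: P > B → go right; P > G → go right; P > I → go right; P < R → go left. Place as left child of R.
Insert Y: Y > B → go right; Y > G → go right; Y > I → go right; Y > R → go right. Place as right child of R.
Insert E: E > B → go right; E < G → go left. Place as left child of G.
Insert C: C > B → go right; C < G → go left; C < E → go left. Place as left child of E.
Insert A: A < B → go left. Place as left child of B.
Insert M: M > B → go right; M > G → go right; M > I → go right; M < R → go left; M < P → go left. Place as left child of P.
Insert U: U > B → go right; U > G → go right; U > I → go right; U > R → go right; U < Y → go left. Place as left child of Y.
Insert Q: Q > B → go right; Q > G → go right; Q > I → go right; Q < R → go left; Q > P → go right. Place as right child of P.
Insert S: S > B → go right; S > G → go right; S > I → go right; S > R → go right; S < Y → go left; S < U → go left. Place as left child of U.

Subtree rooted at E contains: E, C — 2 nodes.

2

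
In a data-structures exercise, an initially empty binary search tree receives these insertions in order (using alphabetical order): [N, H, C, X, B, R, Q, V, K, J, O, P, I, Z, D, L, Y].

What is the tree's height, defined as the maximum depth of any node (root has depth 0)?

5

Resulting structure (node: left, right):
  N: L=H, R=X
  H: L=C, R=K
  C: L=B, R=D
  X: L=R, R=Z
  B: L=–, R=–
  R: L=Q, R=V
  Q: L=O, R=–
  V: L=–, R=–
  K: L=J, R=L
  J: L=I, R=–
  O: L=–, R=P
  P: L=–, R=–
  I: L=–, R=–
  Z: L=Y, R=–
  D: L=–, R=–
  L: L=–, R=–
  Y: L=–, R=–

The deepest node is P at depth 5.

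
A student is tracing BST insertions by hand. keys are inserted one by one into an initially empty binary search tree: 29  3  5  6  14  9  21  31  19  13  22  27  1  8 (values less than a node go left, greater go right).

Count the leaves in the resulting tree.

Insert 29: tree is empty, so 29 becomes the root.
Insert 3: 3 < 29 → go left. Place as left child of 29.
Insert 5: 5 < 29 → go left; 5 > 3 → go right. Place as right child of 3.
Insert 6: 6 < 29 → go left; 6 > 3 → go right; 6 > 5 → go right. Place as right child of 5.
Insert 14: 14 < 29 → go left; 14 > 3 → go right; 14 > 5 → go right; 14 > 6 → go right. Place as right child of 6.
Insert 9: 9 < 29 → go left; 9 > 3 → go right; 9 > 5 → go right; 9 > 6 → go right; 9 < 14 → go left. Place as left child of 14.
Insert 21: 21 < 29 → go left; 21 > 3 → go right; 21 > 5 → go right; 21 > 6 → go right; 21 > 14 → go right. Place as right child of 14.
Insert 31: 31 > 29 → go right. Place as right child of 29.
Insert 19: 19 < 29 → go left; 19 > 3 → go right; 19 > 5 → go right; 19 > 6 → go right; 19 > 14 → go right; 19 < 21 → go left. Place as left child of 21.
Insert 13: 13 < 29 → go left; 13 > 3 → go right; 13 > 5 → go right; 13 > 6 → go right; 13 < 14 → go left; 13 > 9 → go right. Place as right child of 9.
Insert 22: 22 < 29 → go left; 22 > 3 → go right; 22 > 5 → go right; 22 > 6 → go right; 22 > 14 → go right; 22 > 21 → go right. Place as right child of 21.
Insert 27: 27 < 29 → go left; 27 > 3 → go right; 27 > 5 → go right; 27 > 6 → go right; 27 > 14 → go right; 27 > 21 → go right; 27 > 22 → go right. Place as right child of 22.
Insert 1: 1 < 29 → go left; 1 < 3 → go left. Place as left child of 3.
Insert 8: 8 < 29 → go left; 8 > 3 → go right; 8 > 5 → go right; 8 > 6 → go right; 8 < 14 → go left; 8 < 9 → go left. Place as left child of 9.

Leaves: 1, 8, 13, 19, 27, 31 — 6 in total.

6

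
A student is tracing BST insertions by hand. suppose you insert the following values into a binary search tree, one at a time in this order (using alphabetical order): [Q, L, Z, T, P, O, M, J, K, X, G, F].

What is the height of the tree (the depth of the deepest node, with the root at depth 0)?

4

Q: root
L: left child of Q (depth 1)
Z: right child of Q (depth 1)
T: left child of Z (depth 2)
P: right child of L (depth 2)
O: left child of P (depth 3)
M: left child of O (depth 4)
J: left child of L (depth 2)
K: right child of J (depth 3)
X: right child of T (depth 3)
G: left child of J (depth 3)
F: left child of G (depth 4)

The deepest node is M at depth 4.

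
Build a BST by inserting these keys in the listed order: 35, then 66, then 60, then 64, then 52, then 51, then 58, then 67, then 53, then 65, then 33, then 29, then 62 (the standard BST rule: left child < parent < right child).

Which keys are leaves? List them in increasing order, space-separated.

35: root
66: right child of 35 (depth 1)
60: left child of 66 (depth 2)
64: right child of 60 (depth 3)
52: left child of 60 (depth 3)
51: left child of 52 (depth 4)
58: right child of 52 (depth 4)
67: right child of 66 (depth 2)
53: left child of 58 (depth 5)
65: right child of 64 (depth 4)
33: left child of 35 (depth 1)
29: left child of 33 (depth 2)
62: left child of 64 (depth 4)

29 51 53 62 65 67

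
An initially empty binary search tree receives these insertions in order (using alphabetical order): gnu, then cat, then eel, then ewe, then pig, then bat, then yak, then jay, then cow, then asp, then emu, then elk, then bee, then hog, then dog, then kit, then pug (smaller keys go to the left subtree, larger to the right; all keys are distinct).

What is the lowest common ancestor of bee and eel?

cat

Insert gnu: tree is empty, so gnu becomes the root.
Insert cat: cat < gnu → go left. Place as left child of gnu.
Insert eel: eel < gnu → go left; eel > cat → go right. Place as right child of cat.
Insert ewe: ewe < gnu → go left; ewe > cat → go right; ewe > eel → go right. Place as right child of eel.
Insert pig: pig > gnu → go right. Place as right child of gnu.
Insert bat: bat < gnu → go left; bat < cat → go left. Place as left child of cat.
Insert yak: yak > gnu → go right; yak > pig → go right. Place as right child of pig.
Insert jay: jay > gnu → go right; jay < pig → go left. Place as left child of pig.
Insert cow: cow < gnu → go left; cow > cat → go right; cow < eel → go left. Place as left child of eel.
Insert asp: asp < gnu → go left; asp < cat → go left; asp < bat → go left. Place as left child of bat.
Insert emu: emu < gnu → go left; emu > cat → go right; emu > eel → go right; emu < ewe → go left. Place as left child of ewe.
Insert elk: elk < gnu → go left; elk > cat → go right; elk > eel → go right; elk < ewe → go left; elk < emu → go left. Place as left child of emu.
Insert bee: bee < gnu → go left; bee < cat → go left; bee > bat → go right. Place as right child of bat.
Insert hog: hog > gnu → go right; hog < pig → go left; hog < jay → go left. Place as left child of jay.
Insert dog: dog < gnu → go left; dog > cat → go right; dog < eel → go left; dog > cow → go right. Place as right child of cow.
Insert kit: kit > gnu → go right; kit < pig → go left; kit > jay → go right. Place as right child of jay.
Insert pug: pug > gnu → go right; pug > pig → go right; pug < yak → go left. Place as left child of yak.

Path to bee: gnu → cat → bat → bee
Path to eel: gnu → cat → eel
The paths share a prefix ending at cat, then split left and right.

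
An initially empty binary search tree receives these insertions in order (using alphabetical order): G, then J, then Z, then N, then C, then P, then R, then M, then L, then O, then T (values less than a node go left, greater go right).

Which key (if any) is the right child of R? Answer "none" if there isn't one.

Insert G: tree is empty, so G becomes the root.
Insert J: J > G → go right. Place as right child of G.
Insert Z: Z > G → go right; Z > J → go right. Place as right child of J.
Insert N: N > G → go right; N > J → go right; N < Z → go left. Place as left child of Z.
Insert C: C < G → go left. Place as left child of G.
Insert P: P > G → go right; P > J → go right; P < Z → go left; P > N → go right. Place as right child of N.
Insert R: R > G → go right; R > J → go right; R < Z → go left; R > N → go right; R > P → go right. Place as right child of P.
Insert M: M > G → go right; M > J → go right; M < Z → go left; M < N → go left. Place as left child of N.
Insert L: L > G → go right; L > J → go right; L < Z → go left; L < N → go left; L < M → go left. Place as left child of M.
Insert O: O > G → go right; O > J → go right; O < Z → go left; O > N → go right; O < P → go left. Place as left child of P.
Insert T: T > G → go right; T > J → go right; T < Z → go left; T > N → go right; T > P → go right; T > R → go right. Place as right child of R.

T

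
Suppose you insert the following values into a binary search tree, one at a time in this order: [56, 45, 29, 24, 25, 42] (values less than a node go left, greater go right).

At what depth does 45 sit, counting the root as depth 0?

Insert 56: tree is empty, so 56 becomes the root.
Insert 45: 45 < 56 → go left. Place as left child of 56.
Insert 29: 29 < 56 → go left; 29 < 45 → go left. Place as left child of 45.
Insert 24: 24 < 56 → go left; 24 < 45 → go left; 24 < 29 → go left. Place as left child of 29.
Insert 25: 25 < 56 → go left; 25 < 45 → go left; 25 < 29 → go left; 25 > 24 → go right. Place as right child of 24.
Insert 42: 42 < 56 → go left; 42 < 45 → go left; 42 > 29 → go right. Place as right child of 29.

Path to 45: 56 → 45, which is 1 edge.

1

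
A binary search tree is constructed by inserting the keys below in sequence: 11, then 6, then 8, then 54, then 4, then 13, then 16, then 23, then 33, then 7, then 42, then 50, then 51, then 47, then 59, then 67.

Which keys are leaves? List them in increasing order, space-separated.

Insert 11: tree is empty, so 11 becomes the root.
Insert 6: 6 < 11 → go left. Place as left child of 11.
Insert 8: 8 < 11 → go left; 8 > 6 → go right. Place as right child of 6.
Insert 54: 54 > 11 → go right. Place as right child of 11.
Insert 4: 4 < 11 → go left; 4 < 6 → go left. Place as left child of 6.
Insert 13: 13 > 11 → go right; 13 < 54 → go left. Place as left child of 54.
Insert 16: 16 > 11 → go right; 16 < 54 → go left; 16 > 13 → go right. Place as right child of 13.
Insert 23: 23 > 11 → go right; 23 < 54 → go left; 23 > 13 → go right; 23 > 16 → go right. Place as right child of 16.
Insert 33: 33 > 11 → go right; 33 < 54 → go left; 33 > 13 → go right; 33 > 16 → go right; 33 > 23 → go right. Place as right child of 23.
Insert 7: 7 < 11 → go left; 7 > 6 → go right; 7 < 8 → go left. Place as left child of 8.
Insert 42: 42 > 11 → go right; 42 < 54 → go left; 42 > 13 → go right; 42 > 16 → go right; 42 > 23 → go right; 42 > 33 → go right. Place as right child of 33.
Insert 50: 50 > 11 → go right; 50 < 54 → go left; 50 > 13 → go right; 50 > 16 → go right; 50 > 23 → go right; 50 > 33 → go right; 50 > 42 → go right. Place as right child of 42.
Insert 51: 51 > 11 → go right; 51 < 54 → go left; 51 > 13 → go right; 51 > 16 → go right; 51 > 23 → go right; 51 > 33 → go right; 51 > 42 → go right; 51 > 50 → go right. Place as right child of 50.
Insert 47: 47 > 11 → go right; 47 < 54 → go left; 47 > 13 → go right; 47 > 16 → go right; 47 > 23 → go right; 47 > 33 → go right; 47 > 42 → go right; 47 < 50 → go left. Place as left child of 50.
Insert 59: 59 > 11 → go right; 59 > 54 → go right. Place as right child of 54.
Insert 67: 67 > 11 → go right; 67 > 54 → go right; 67 > 59 → go right. Place as right child of 59.

4 7 47 51 67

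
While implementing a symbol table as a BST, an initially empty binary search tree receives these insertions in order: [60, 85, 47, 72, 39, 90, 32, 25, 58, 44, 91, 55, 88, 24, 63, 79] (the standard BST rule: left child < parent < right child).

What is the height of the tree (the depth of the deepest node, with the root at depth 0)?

5

Insert 60: tree is empty, so 60 becomes the root.
Insert 85: 85 > 60 → go right. Place as right child of 60.
Insert 47: 47 < 60 → go left. Place as left child of 60.
Insert 72: 72 > 60 → go right; 72 < 85 → go left. Place as left child of 85.
Insert 39: 39 < 60 → go left; 39 < 47 → go left. Place as left child of 47.
Insert 90: 90 > 60 → go right; 90 > 85 → go right. Place as right child of 85.
Insert 32: 32 < 60 → go left; 32 < 47 → go left; 32 < 39 → go left. Place as left child of 39.
Insert 25: 25 < 60 → go left; 25 < 47 → go left; 25 < 39 → go left; 25 < 32 → go left. Place as left child of 32.
Insert 58: 58 < 60 → go left; 58 > 47 → go right. Place as right child of 47.
Insert 44: 44 < 60 → go left; 44 < 47 → go left; 44 > 39 → go right. Place as right child of 39.
Insert 91: 91 > 60 → go right; 91 > 85 → go right; 91 > 90 → go right. Place as right child of 90.
Insert 55: 55 < 60 → go left; 55 > 47 → go right; 55 < 58 → go left. Place as left child of 58.
Insert 88: 88 > 60 → go right; 88 > 85 → go right; 88 < 90 → go left. Place as left child of 90.
Insert 24: 24 < 60 → go left; 24 < 47 → go left; 24 < 39 → go left; 24 < 32 → go left; 24 < 25 → go left. Place as left child of 25.
Insert 63: 63 > 60 → go right; 63 < 85 → go left; 63 < 72 → go left. Place as left child of 72.
Insert 79: 79 > 60 → go right; 79 < 85 → go left; 79 > 72 → go right. Place as right child of 72.

The deepest node is 24 at depth 5.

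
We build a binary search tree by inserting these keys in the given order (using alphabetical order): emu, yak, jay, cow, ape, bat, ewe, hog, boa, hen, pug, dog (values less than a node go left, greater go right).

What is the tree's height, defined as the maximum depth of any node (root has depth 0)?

5

emu: root
yak: right child of emu (depth 1)
jay: left child of yak (depth 2)
cow: left child of emu (depth 1)
ape: left child of cow (depth 2)
bat: right child of ape (depth 3)
ewe: left child of jay (depth 3)
hog: right child of ewe (depth 4)
boa: right child of bat (depth 4)
hen: left child of hog (depth 5)
pug: right child of jay (depth 3)
dog: right child of cow (depth 2)

The deepest node is hen at depth 5.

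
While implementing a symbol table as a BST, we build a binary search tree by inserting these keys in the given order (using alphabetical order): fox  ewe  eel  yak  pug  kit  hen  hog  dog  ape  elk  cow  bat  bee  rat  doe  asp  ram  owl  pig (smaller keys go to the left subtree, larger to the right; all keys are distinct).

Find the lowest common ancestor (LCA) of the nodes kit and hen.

kit

Insert fox: tree is empty, so fox becomes the root.
Insert ewe: ewe < fox → go left. Place as left child of fox.
Insert eel: eel < fox → go left; eel < ewe → go left. Place as left child of ewe.
Insert yak: yak > fox → go right. Place as right child of fox.
Insert pug: pug > fox → go right; pug < yak → go left. Place as left child of yak.
Insert kit: kit > fox → go right; kit < yak → go left; kit < pug → go left. Place as left child of pug.
Insert hen: hen > fox → go right; hen < yak → go left; hen < pug → go left; hen < kit → go left. Place as left child of kit.
Insert hog: hog > fox → go right; hog < yak → go left; hog < pug → go left; hog < kit → go left; hog > hen → go right. Place as right child of hen.
Insert dog: dog < fox → go left; dog < ewe → go left; dog < eel → go left. Place as left child of eel.
Insert ape: ape < fox → go left; ape < ewe → go left; ape < eel → go left; ape < dog → go left. Place as left child of dog.
Insert elk: elk < fox → go left; elk < ewe → go left; elk > eel → go right. Place as right child of eel.
Insert cow: cow < fox → go left; cow < ewe → go left; cow < eel → go left; cow < dog → go left; cow > ape → go right. Place as right child of ape.
Insert bat: bat < fox → go left; bat < ewe → go left; bat < eel → go left; bat < dog → go left; bat > ape → go right; bat < cow → go left. Place as left child of cow.
Insert bee: bee < fox → go left; bee < ewe → go left; bee < eel → go left; bee < dog → go left; bee > ape → go right; bee < cow → go left; bee > bat → go right. Place as right child of bat.
Insert rat: rat > fox → go right; rat < yak → go left; rat > pug → go right. Place as right child of pug.
Insert doe: doe < fox → go left; doe < ewe → go left; doe < eel → go left; doe < dog → go left; doe > ape → go right; doe > cow → go right. Place as right child of cow.
Insert asp: asp < fox → go left; asp < ewe → go left; asp < eel → go left; asp < dog → go left; asp > ape → go right; asp < cow → go left; asp < bat → go left. Place as left child of bat.
Insert ram: ram > fox → go right; ram < yak → go left; ram > pug → go right; ram < rat → go left. Place as left child of rat.
Insert owl: owl > fox → go right; owl < yak → go left; owl < pug → go left; owl > kit → go right. Place as right child of kit.
Insert pig: pig > fox → go right; pig < yak → go left; pig < pug → go left; pig > kit → go right; pig > owl → go right. Place as right child of owl.

Path to kit: fox → yak → pug → kit
Path to hen: fox → yak → pug → kit → hen
kit lies on both paths and is an ancestor of the other node.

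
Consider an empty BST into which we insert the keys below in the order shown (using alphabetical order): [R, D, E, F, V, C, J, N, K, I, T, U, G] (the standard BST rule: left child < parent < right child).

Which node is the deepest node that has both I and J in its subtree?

Resulting structure (node: left, right):
  R: L=D, R=V
  D: L=C, R=E
  E: L=–, R=F
  F: L=–, R=J
  V: L=T, R=–
  C: L=–, R=–
  J: L=I, R=N
  N: L=K, R=–
  K: L=–, R=–
  I: L=G, R=–
  T: L=–, R=U
  U: L=–, R=–
  G: L=–, R=–

Path to I: R → D → E → F → J → I
Path to J: R → D → E → F → J
J lies on both paths and is an ancestor of the other node.

J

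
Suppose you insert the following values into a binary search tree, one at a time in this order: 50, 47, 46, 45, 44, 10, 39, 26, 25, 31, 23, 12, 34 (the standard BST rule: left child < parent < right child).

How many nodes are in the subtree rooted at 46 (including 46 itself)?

50: root
47: left child of 50 (depth 1)
46: left child of 47 (depth 2)
45: left child of 46 (depth 3)
44: left child of 45 (depth 4)
10: left child of 44 (depth 5)
39: right child of 10 (depth 6)
26: left child of 39 (depth 7)
25: left child of 26 (depth 8)
31: right child of 26 (depth 8)
23: left child of 25 (depth 9)
12: left child of 23 (depth 10)
34: right child of 31 (depth 9)

Subtree rooted at 46 contains: 46, 45, 44, 10, 39, 26, 25, 23, 12, 31, 34 — 11 nodes.

11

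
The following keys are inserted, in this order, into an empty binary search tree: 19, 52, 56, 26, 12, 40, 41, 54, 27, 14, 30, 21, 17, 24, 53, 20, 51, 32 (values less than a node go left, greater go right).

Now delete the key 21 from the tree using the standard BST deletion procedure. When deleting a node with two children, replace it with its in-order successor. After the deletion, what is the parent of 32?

30

19: root
52: right child of 19 (depth 1)
56: right child of 52 (depth 2)
26: left child of 52 (depth 2)
12: left child of 19 (depth 1)
40: right child of 26 (depth 3)
41: right child of 40 (depth 4)
54: left child of 56 (depth 3)
27: left child of 40 (depth 4)
14: right child of 12 (depth 2)
30: right child of 27 (depth 5)
21: left child of 26 (depth 3)
17: right child of 14 (depth 3)
24: right child of 21 (depth 4)
53: left child of 54 (depth 4)
20: left child of 21 (depth 4)
51: right child of 41 (depth 5)
32: right child of 30 (depth 6)

Delete 21 (two children — replace with in-order successor).
After deletion, 32's parent is 30.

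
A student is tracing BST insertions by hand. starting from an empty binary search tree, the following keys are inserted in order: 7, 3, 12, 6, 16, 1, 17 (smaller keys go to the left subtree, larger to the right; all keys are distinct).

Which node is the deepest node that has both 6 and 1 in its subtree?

3

Insert 7: tree is empty, so 7 becomes the root.
Insert 3: 3 < 7 → go left. Place as left child of 7.
Insert 12: 12 > 7 → go right. Place as right child of 7.
Insert 6: 6 < 7 → go left; 6 > 3 → go right. Place as right child of 3.
Insert 16: 16 > 7 → go right; 16 > 12 → go right. Place as right child of 12.
Insert 1: 1 < 7 → go left; 1 < 3 → go left. Place as left child of 3.
Insert 17: 17 > 7 → go right; 17 > 12 → go right; 17 > 16 → go right. Place as right child of 16.

Path to 6: 7 → 3 → 6
Path to 1: 7 → 3 → 1
The paths share a prefix ending at 3, then split left and right.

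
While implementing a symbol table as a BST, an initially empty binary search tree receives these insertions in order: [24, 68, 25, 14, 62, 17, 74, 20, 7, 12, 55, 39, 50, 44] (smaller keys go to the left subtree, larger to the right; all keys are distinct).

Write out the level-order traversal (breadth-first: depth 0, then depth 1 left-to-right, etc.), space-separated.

Insert 24: tree is empty, so 24 becomes the root.
Insert 68: 68 > 24 → go right. Place as right child of 24.
Insert 25: 25 > 24 → go right; 25 < 68 → go left. Place as left child of 68.
Insert 14: 14 < 24 → go left. Place as left child of 24.
Insert 62: 62 > 24 → go right; 62 < 68 → go left; 62 > 25 → go right. Place as right child of 25.
Insert 17: 17 < 24 → go left; 17 > 14 → go right. Place as right child of 14.
Insert 74: 74 > 24 → go right; 74 > 68 → go right. Place as right child of 68.
Insert 20: 20 < 24 → go left; 20 > 14 → go right; 20 > 17 → go right. Place as right child of 17.
Insert 7: 7 < 24 → go left; 7 < 14 → go left. Place as left child of 14.
Insert 12: 12 < 24 → go left; 12 < 14 → go left; 12 > 7 → go right. Place as right child of 7.
Insert 55: 55 > 24 → go right; 55 < 68 → go left; 55 > 25 → go right; 55 < 62 → go left. Place as left child of 62.
Insert 39: 39 > 24 → go right; 39 < 68 → go left; 39 > 25 → go right; 39 < 62 → go left; 39 < 55 → go left. Place as left child of 55.
Insert 50: 50 > 24 → go right; 50 < 68 → go left; 50 > 25 → go right; 50 < 62 → go left; 50 < 55 → go left; 50 > 39 → go right. Place as right child of 39.
Insert 44: 44 > 24 → go right; 44 < 68 → go left; 44 > 25 → go right; 44 < 62 → go left; 44 < 55 → go left; 44 > 39 → go right; 44 < 50 → go left. Place as left child of 50.

24 14 68 7 17 25 74 12 20 62 55 39 50 44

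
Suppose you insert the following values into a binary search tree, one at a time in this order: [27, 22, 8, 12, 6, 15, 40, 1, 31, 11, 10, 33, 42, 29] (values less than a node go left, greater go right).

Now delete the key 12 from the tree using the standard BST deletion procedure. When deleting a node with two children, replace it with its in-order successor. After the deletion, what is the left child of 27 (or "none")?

22

Insert 27: tree is empty, so 27 becomes the root.
Insert 22: 22 < 27 → go left. Place as left child of 27.
Insert 8: 8 < 27 → go left; 8 < 22 → go left. Place as left child of 22.
Insert 12: 12 < 27 → go left; 12 < 22 → go left; 12 > 8 → go right. Place as right child of 8.
Insert 6: 6 < 27 → go left; 6 < 22 → go left; 6 < 8 → go left. Place as left child of 8.
Insert 15: 15 < 27 → go left; 15 < 22 → go left; 15 > 8 → go right; 15 > 12 → go right. Place as right child of 12.
Insert 40: 40 > 27 → go right. Place as right child of 27.
Insert 1: 1 < 27 → go left; 1 < 22 → go left; 1 < 8 → go left; 1 < 6 → go left. Place as left child of 6.
Insert 31: 31 > 27 → go right; 31 < 40 → go left. Place as left child of 40.
Insert 11: 11 < 27 → go left; 11 < 22 → go left; 11 > 8 → go right; 11 < 12 → go left. Place as left child of 12.
Insert 10: 10 < 27 → go left; 10 < 22 → go left; 10 > 8 → go right; 10 < 12 → go left; 10 < 11 → go left. Place as left child of 11.
Insert 33: 33 > 27 → go right; 33 < 40 → go left; 33 > 31 → go right. Place as right child of 31.
Insert 42: 42 > 27 → go right; 42 > 40 → go right. Place as right child of 40.
Insert 29: 29 > 27 → go right; 29 < 40 → go left; 29 < 31 → go left. Place as left child of 31.

Delete 12 (two children — replace with in-order successor).
After deletion, 27's left child: 22.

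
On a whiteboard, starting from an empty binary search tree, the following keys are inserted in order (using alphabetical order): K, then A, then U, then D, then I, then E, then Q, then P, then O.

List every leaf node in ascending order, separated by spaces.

K: root
A: left child of K (depth 1)
U: right child of K (depth 1)
D: right child of A (depth 2)
I: right child of D (depth 3)
E: left child of I (depth 4)
Q: left child of U (depth 2)
P: left child of Q (depth 3)
O: left child of P (depth 4)

E O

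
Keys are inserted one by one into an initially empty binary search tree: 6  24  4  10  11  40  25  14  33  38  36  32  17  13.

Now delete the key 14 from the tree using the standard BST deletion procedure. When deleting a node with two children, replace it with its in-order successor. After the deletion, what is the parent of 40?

6: root
24: right child of 6 (depth 1)
4: left child of 6 (depth 1)
10: left child of 24 (depth 2)
11: right child of 10 (depth 3)
40: right child of 24 (depth 2)
25: left child of 40 (depth 3)
14: right child of 11 (depth 4)
33: right child of 25 (depth 4)
38: right child of 33 (depth 5)
36: left child of 38 (depth 6)
32: left child of 33 (depth 5)
17: right child of 14 (depth 5)
13: left child of 14 (depth 5)

Delete 14 (two children — replace with in-order successor).
After deletion, 40's parent is 24.

24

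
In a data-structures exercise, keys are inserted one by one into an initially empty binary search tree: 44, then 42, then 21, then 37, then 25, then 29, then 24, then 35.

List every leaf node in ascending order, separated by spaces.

24 35

Resulting structure (node: left, right):
  44: L=42, R=–
  42: L=21, R=–
  21: L=–, R=37
  37: L=25, R=–
  25: L=24, R=29
  29: L=–, R=35
  24: L=–, R=–
  35: L=–, R=–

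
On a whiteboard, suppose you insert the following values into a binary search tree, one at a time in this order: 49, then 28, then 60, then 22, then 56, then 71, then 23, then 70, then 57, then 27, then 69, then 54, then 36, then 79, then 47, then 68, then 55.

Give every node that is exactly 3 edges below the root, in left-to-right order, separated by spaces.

23 47 54 57 70 79

Insert 49: tree is empty, so 49 becomes the root.
Insert 28: 28 < 49 → go left. Place as left child of 49.
Insert 60: 60 > 49 → go right. Place as right child of 49.
Insert 22: 22 < 49 → go left; 22 < 28 → go left. Place as left child of 28.
Insert 56: 56 > 49 → go right; 56 < 60 → go left. Place as left child of 60.
Insert 71: 71 > 49 → go right; 71 > 60 → go right. Place as right child of 60.
Insert 23: 23 < 49 → go left; 23 < 28 → go left; 23 > 22 → go right. Place as right child of 22.
Insert 70: 70 > 49 → go right; 70 > 60 → go right; 70 < 71 → go left. Place as left child of 71.
Insert 57: 57 > 49 → go right; 57 < 60 → go left; 57 > 56 → go right. Place as right child of 56.
Insert 27: 27 < 49 → go left; 27 < 28 → go left; 27 > 22 → go right; 27 > 23 → go right. Place as right child of 23.
Insert 69: 69 > 49 → go right; 69 > 60 → go right; 69 < 71 → go left; 69 < 70 → go left. Place as left child of 70.
Insert 54: 54 > 49 → go right; 54 < 60 → go left; 54 < 56 → go left. Place as left child of 56.
Insert 36: 36 < 49 → go left; 36 > 28 → go right. Place as right child of 28.
Insert 79: 79 > 49 → go right; 79 > 60 → go right; 79 > 71 → go right. Place as right child of 71.
Insert 47: 47 < 49 → go left; 47 > 28 → go right; 47 > 36 → go right. Place as right child of 36.
Insert 68: 68 > 49 → go right; 68 > 60 → go right; 68 < 71 → go left; 68 < 70 → go left; 68 < 69 → go left. Place as left child of 69.
Insert 55: 55 > 49 → go right; 55 < 60 → go left; 55 < 56 → go left; 55 > 54 → go right. Place as right child of 54.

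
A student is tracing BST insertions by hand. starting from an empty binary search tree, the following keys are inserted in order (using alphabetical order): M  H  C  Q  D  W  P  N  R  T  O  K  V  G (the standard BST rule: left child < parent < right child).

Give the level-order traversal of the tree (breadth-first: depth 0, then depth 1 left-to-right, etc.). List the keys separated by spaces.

M H Q C K P W D N R G O T V

Resulting structure (node: left, right):
  M: L=H, R=Q
  H: L=C, R=K
  C: L=–, R=D
  Q: L=P, R=W
  D: L=–, R=G
  W: L=R, R=–
  P: L=N, R=–
  N: L=–, R=O
  R: L=–, R=T
  T: L=–, R=V
  O: L=–, R=–
  K: L=–, R=–
  V: L=–, R=–
  G: L=–, R=–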